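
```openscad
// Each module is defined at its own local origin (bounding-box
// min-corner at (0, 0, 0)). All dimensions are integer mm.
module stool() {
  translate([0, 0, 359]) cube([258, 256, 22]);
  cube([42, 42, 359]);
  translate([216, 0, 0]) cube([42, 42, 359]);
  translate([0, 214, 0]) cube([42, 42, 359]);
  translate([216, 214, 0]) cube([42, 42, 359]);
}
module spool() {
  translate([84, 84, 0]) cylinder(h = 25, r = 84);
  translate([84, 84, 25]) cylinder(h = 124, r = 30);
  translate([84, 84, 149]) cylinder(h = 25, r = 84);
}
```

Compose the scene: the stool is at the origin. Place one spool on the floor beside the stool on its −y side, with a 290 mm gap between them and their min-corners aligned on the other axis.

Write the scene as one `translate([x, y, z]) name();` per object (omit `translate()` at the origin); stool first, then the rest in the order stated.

stool();
translate([0, -458, 0]) spool();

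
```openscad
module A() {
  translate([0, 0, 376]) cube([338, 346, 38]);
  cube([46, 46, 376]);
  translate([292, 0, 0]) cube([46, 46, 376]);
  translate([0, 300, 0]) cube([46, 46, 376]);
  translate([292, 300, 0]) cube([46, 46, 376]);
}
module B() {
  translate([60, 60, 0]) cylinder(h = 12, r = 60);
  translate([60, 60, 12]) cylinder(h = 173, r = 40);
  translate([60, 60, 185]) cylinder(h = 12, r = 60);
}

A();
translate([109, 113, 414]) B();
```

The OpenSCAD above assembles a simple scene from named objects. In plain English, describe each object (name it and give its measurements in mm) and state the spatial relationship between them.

A is a four-legged stool. The seat is 338×346 mm, 38 mm thick, top at z = 414 mm. It stands on four square legs, each 46×46 mm in cross-section, from z = 0 to the seat underside, each flush with a corner of the seat.

B is a spool: two coaxial disc flanges of radius 60 mm and thickness 12 mm, joined by a core cylinder of radius 40 mm and height 173 mm. The lower flange rests on z = 0 and the three cylinders share a vertical axis.

The spool is on top of the stool, centred.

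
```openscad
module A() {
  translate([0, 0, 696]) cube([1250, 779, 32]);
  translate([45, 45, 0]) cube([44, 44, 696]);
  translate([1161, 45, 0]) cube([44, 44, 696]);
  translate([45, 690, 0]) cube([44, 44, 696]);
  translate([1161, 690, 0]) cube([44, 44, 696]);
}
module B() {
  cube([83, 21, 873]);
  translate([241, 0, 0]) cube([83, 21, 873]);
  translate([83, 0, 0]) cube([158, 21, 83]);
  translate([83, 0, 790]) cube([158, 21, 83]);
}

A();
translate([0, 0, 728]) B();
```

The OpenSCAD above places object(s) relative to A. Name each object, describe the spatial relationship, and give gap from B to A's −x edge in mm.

The picture frame's min-x is at 0; the table's min-x is 0; gap = 0 mm.

A is a table. B is a picture frame. The picture frame is on top of the table. The gap from the picture frame to the table's −x edge is 0 mm.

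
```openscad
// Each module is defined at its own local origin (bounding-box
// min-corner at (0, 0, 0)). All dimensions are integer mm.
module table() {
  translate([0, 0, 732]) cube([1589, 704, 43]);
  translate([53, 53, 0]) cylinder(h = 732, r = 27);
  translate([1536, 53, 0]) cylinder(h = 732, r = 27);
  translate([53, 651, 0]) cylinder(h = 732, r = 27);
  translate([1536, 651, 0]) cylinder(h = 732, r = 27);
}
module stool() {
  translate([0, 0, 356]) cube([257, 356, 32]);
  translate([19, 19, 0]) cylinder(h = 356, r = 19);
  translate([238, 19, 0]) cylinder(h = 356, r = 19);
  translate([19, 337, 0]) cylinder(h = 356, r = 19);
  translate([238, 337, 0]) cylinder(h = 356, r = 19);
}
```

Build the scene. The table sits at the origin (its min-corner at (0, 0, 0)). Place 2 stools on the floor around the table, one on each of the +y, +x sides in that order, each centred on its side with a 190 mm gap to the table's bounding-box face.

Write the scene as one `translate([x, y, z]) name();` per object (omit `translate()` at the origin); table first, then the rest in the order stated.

table();
translate([666, 894, 0]) stool();
translate([1779, 174, 0]) stool();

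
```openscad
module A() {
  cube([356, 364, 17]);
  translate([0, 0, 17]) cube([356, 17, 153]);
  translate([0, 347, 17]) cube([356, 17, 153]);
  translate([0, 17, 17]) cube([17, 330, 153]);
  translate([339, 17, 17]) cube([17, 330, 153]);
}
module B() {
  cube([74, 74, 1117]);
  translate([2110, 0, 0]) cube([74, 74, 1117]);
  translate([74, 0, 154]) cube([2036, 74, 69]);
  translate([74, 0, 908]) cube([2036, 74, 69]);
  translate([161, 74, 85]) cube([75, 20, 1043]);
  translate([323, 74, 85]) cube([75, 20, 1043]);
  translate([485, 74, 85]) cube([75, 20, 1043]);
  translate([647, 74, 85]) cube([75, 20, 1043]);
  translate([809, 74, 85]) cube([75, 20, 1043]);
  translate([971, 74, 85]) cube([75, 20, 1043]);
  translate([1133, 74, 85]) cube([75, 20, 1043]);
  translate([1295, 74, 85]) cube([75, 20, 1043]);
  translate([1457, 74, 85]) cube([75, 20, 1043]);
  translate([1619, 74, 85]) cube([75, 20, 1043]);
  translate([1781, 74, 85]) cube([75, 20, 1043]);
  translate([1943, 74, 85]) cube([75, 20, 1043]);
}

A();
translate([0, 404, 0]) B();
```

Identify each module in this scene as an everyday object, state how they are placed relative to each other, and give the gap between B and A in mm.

A is an open box. B is a fence section. The fence section is on the floor beside the open box on its +y side. The gap between the fence section and the open box is 40 mm.

The fence section's nearest face is 40 mm from the open box's +y face.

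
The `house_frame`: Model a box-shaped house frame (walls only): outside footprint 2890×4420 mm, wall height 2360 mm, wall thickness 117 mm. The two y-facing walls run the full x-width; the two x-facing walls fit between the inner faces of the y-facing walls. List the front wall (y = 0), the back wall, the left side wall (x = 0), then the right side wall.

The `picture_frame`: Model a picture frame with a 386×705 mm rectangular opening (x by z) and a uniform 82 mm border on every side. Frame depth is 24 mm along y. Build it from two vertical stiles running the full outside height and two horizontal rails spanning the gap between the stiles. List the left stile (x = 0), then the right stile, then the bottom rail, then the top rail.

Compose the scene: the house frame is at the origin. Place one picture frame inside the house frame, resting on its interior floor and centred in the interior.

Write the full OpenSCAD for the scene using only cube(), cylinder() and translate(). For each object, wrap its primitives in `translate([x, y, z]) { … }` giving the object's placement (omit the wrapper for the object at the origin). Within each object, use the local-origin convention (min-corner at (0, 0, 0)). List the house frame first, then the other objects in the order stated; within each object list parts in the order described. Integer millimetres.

cube([2890, 117, 2360]);
translate([0, 4303, 0]) cube([2890, 117, 2360]);
translate([0, 117, 0]) cube([117, 4186, 2360]);
translate([2773, 117, 0]) cube([117, 4186, 2360]);
translate([1170, 2198, 0]) {
  cube([82, 24, 869]);
  translate([468, 0, 0]) cube([82, 24, 869]);
  translate([82, 0, 0]) cube([386, 24, 82]);
  translate([82, 0, 787]) cube([386, 24, 82]);
}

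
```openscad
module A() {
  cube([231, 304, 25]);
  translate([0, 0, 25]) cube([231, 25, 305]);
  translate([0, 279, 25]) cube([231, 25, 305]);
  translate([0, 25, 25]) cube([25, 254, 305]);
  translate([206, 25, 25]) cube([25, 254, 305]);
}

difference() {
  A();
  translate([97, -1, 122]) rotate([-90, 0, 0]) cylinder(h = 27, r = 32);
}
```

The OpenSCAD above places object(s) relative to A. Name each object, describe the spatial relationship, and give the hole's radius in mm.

The subtracted cylinder has r = 32 mm.

A is an open box. The open box has a circular hole through its front wall. The hole's radius is 32 mm.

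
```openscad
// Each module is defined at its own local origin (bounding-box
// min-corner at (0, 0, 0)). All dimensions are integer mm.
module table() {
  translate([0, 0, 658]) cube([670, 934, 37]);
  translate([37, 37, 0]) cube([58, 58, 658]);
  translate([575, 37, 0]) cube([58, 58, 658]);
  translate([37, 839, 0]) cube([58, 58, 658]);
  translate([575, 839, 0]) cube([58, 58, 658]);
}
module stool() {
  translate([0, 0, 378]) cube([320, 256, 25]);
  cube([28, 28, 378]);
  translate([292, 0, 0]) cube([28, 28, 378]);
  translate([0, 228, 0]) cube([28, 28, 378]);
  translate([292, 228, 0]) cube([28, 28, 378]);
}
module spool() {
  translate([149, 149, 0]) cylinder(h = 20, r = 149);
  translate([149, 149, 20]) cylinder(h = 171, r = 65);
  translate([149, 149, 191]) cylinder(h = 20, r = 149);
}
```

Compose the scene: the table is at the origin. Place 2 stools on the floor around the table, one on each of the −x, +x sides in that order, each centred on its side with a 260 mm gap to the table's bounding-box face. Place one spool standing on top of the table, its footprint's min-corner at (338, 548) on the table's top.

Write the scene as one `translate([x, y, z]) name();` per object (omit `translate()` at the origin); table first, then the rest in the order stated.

table();
translate([-580, 339, 0]) stool();
translate([930, 339, 0]) stool();
translate([338, 548, 695]) spool();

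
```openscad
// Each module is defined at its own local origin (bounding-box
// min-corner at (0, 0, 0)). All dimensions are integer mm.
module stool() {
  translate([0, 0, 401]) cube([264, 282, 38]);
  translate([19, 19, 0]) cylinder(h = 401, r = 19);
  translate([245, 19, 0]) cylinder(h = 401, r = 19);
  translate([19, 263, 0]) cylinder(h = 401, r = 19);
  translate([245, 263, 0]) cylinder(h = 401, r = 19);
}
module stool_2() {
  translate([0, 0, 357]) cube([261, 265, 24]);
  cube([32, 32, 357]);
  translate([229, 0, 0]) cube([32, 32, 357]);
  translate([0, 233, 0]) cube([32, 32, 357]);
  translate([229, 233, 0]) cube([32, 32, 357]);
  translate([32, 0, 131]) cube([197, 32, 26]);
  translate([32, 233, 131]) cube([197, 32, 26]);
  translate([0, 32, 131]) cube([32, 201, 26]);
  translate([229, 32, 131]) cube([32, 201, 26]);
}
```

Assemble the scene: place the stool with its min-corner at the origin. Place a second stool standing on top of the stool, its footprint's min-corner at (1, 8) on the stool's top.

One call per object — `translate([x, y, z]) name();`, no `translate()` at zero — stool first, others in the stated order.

stool();
translate([1, 8, 439]) stool_2();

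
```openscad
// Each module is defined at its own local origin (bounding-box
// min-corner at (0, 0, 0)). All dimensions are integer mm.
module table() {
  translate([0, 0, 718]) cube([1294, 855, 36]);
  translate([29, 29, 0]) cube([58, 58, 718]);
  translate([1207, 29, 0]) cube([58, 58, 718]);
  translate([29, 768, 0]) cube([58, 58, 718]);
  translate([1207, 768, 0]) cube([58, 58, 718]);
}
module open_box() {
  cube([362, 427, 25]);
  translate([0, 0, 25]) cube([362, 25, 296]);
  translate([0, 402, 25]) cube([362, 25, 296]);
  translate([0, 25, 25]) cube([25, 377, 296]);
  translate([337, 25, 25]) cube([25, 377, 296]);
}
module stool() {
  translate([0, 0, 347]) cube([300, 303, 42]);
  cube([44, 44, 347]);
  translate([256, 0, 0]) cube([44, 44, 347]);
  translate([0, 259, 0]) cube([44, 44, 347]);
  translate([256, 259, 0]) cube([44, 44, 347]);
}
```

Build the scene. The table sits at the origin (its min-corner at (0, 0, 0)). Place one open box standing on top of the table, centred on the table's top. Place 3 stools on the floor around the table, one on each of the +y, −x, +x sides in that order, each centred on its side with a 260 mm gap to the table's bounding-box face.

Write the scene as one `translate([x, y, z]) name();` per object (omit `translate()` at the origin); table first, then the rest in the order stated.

table();
translate([466, 214, 754]) open_box();
translate([497, 1115, 0]) stool();
translate([-560, 276, 0]) stool();
translate([1554, 276, 0]) stool();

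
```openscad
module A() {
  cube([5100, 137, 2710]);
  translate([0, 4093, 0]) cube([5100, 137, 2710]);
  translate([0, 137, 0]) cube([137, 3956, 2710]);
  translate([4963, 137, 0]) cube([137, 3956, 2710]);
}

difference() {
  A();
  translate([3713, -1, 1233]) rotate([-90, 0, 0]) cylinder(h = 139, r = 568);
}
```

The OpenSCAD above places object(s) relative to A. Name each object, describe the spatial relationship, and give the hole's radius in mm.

The subtracted cylinder has r = 568 mm.

A is a house frame. The house frame has a circular hole through its front wall. The hole's radius is 568 mm.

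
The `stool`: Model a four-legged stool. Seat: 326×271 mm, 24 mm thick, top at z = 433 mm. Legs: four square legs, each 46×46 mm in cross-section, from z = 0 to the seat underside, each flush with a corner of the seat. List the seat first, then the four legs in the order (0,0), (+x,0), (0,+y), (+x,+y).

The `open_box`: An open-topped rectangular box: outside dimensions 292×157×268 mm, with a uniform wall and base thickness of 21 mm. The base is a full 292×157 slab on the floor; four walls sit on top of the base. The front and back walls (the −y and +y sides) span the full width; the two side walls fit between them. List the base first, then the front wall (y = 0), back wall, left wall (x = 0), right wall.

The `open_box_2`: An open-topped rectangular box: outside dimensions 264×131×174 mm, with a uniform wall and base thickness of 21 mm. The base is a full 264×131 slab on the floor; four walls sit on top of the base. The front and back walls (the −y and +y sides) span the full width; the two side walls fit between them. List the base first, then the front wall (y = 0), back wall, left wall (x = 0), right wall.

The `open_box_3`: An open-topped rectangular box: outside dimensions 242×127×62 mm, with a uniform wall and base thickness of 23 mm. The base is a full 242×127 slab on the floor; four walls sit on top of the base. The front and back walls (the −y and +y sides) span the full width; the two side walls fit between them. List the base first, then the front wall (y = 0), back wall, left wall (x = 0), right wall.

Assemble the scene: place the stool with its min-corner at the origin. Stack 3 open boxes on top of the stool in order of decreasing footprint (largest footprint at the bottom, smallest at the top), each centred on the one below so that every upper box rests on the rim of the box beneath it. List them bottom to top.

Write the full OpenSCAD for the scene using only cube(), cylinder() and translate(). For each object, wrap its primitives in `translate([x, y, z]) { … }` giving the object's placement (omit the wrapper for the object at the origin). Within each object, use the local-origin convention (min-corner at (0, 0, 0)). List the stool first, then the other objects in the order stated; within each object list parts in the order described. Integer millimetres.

translate([0, 0, 409]) cube([326, 271, 24]);
cube([46, 46, 409]);
translate([280, 0, 0]) cube([46, 46, 409]);
translate([0, 225, 0]) cube([46, 46, 409]);
translate([280, 225, 0]) cube([46, 46, 409]);
translate([17, 57, 433]) {
  cube([292, 157, 21]);
  translate([0, 0, 21]) cube([292, 21, 247]);
  translate([0, 136, 21]) cube([292, 21, 247]);
  translate([0, 21, 21]) cube([21, 115, 247]);
  translate([271, 21, 21]) cube([21, 115, 247]);
}
translate([31, 70, 701]) {
  cube([264, 131, 21]);
  translate([0, 0, 21]) cube([264, 21, 153]);
  translate([0, 110, 21]) cube([264, 21, 153]);
  translate([0, 21, 21]) cube([21, 89, 153]);
  translate([243, 21, 21]) cube([21, 89, 153]);
}
translate([42, 72, 875]) {
  cube([242, 127, 23]);
  translate([0, 0, 23]) cube([242, 23, 39]);
  translate([0, 104, 23]) cube([242, 23, 39]);
  translate([0, 23, 23]) cube([23, 81, 39]);
  translate([219, 23, 23]) cube([23, 81, 39]);
}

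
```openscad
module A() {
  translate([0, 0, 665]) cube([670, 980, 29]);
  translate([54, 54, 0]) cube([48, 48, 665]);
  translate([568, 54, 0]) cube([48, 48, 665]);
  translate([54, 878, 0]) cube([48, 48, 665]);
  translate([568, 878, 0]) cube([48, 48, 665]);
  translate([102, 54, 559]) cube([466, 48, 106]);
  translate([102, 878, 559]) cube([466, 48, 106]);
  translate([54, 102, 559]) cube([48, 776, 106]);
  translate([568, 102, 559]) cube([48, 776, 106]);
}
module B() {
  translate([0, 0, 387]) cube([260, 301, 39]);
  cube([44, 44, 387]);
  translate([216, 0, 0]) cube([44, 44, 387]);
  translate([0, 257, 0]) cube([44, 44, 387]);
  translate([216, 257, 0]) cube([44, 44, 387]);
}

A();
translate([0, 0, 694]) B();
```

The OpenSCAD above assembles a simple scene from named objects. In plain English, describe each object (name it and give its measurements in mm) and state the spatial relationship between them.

A is a table with a 670×980 mm rectangular top, 29 mm thick, top surface at z = 694 mm, supported by four 48×48 mm square legs, each inset 54 mm from the nearest pair of top edges, running from the floor. Four apron rails, 48 mm thick and 106 mm tall, run between adjacent legs with their top edges flush with the underside of the top and their outer faces flush with the legs' outer faces.

B is a four-legged stool. The seat is 260×301 mm, 39 mm thick, top at z = 426 mm. It stands on four square legs, each 44×44 mm in cross-section, from z = 0 to the seat underside, each flush with a corner of the seat.

The stool is on top of the table.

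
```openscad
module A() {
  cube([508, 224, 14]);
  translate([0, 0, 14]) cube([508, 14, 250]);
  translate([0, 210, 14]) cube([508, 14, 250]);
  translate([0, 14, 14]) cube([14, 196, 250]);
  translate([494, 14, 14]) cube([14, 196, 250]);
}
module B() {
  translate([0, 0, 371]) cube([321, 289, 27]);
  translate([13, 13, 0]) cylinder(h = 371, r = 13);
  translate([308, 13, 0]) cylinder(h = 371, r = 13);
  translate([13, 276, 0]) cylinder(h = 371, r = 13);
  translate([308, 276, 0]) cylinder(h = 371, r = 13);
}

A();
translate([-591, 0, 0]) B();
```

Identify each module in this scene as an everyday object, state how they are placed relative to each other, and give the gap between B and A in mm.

The stool's nearest face is 270 mm from the open box's −x face.

A is an open box. B is a stool. The stool is on the floor beside the open box on its −x side. The gap between the stool and the open box is 270 mm.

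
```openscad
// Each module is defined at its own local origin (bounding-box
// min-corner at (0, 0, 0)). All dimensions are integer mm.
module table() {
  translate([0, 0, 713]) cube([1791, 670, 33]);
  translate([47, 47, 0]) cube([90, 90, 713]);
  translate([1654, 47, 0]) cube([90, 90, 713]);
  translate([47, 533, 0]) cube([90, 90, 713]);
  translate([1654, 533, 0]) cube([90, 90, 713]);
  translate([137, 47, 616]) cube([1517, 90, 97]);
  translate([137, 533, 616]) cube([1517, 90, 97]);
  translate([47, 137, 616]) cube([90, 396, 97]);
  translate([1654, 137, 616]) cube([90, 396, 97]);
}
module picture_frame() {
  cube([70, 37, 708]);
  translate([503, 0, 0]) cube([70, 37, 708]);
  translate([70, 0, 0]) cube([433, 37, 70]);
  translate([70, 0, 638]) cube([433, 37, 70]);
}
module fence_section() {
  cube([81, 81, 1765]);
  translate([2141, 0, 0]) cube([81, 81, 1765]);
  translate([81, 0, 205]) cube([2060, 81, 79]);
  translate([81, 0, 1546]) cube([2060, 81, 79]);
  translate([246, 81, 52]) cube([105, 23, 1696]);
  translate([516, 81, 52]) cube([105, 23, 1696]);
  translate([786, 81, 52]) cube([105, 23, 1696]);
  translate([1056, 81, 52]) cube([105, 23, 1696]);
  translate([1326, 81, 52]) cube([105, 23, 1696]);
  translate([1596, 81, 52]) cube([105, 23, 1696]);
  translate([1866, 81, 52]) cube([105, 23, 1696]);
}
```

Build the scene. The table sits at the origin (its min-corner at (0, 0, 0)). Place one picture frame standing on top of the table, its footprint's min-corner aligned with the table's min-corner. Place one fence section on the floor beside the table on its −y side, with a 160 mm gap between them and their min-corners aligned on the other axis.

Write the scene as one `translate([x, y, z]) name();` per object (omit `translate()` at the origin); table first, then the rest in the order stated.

table();
translate([0, 0, 746]) picture_frame();
translate([0, -264, 0]) fence_section();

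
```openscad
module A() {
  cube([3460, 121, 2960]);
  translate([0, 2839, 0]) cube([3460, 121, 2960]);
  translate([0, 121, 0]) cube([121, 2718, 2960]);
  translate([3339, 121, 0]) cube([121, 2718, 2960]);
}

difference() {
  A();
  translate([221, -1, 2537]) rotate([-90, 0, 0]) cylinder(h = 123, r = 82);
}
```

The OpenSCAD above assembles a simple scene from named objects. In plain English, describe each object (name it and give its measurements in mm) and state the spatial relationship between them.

A is a box-shaped house frame (walls only): outside footprint 3460×2960 mm, wall height 2960 mm, wall thickness 121 mm. The two y-facing walls run the full x-width; the two x-facing walls fit between the inner faces of the y-facing walls.

The house frame has a circular hole of radius 82 mm through its front wall, centred at (x = 221, z = 2537).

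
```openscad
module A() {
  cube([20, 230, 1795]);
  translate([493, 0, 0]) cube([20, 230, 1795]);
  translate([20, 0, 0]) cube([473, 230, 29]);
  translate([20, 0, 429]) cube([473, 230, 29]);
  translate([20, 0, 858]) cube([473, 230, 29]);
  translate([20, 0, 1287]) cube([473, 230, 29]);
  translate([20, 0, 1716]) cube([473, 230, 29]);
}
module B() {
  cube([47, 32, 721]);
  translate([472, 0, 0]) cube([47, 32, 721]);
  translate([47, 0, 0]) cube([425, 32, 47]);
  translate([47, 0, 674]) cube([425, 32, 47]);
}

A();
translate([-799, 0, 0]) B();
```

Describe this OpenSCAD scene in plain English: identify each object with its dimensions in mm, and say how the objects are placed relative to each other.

A is a bookshelf 513 mm wide overall, 230 mm deep and 1795 mm tall. The two sides are 20 mm thick vertical panels. 5 horizontal shelves of 29 mm thickness span between the inner faces of the sides; the lowest shelf sits on the floor and shelves are stacked with a clear vertical gap of 400 mm between each pair.

B is a picture frame with a 425×627 mm rectangular opening (x by z) and a uniform 47 mm border on every side. Frame depth is 32 mm along y. It is built from two vertical stiles running the full outside height and two horizontal rails spanning the gap between the stiles.

The picture frame is on the floor beside the bookshelf on its −x side.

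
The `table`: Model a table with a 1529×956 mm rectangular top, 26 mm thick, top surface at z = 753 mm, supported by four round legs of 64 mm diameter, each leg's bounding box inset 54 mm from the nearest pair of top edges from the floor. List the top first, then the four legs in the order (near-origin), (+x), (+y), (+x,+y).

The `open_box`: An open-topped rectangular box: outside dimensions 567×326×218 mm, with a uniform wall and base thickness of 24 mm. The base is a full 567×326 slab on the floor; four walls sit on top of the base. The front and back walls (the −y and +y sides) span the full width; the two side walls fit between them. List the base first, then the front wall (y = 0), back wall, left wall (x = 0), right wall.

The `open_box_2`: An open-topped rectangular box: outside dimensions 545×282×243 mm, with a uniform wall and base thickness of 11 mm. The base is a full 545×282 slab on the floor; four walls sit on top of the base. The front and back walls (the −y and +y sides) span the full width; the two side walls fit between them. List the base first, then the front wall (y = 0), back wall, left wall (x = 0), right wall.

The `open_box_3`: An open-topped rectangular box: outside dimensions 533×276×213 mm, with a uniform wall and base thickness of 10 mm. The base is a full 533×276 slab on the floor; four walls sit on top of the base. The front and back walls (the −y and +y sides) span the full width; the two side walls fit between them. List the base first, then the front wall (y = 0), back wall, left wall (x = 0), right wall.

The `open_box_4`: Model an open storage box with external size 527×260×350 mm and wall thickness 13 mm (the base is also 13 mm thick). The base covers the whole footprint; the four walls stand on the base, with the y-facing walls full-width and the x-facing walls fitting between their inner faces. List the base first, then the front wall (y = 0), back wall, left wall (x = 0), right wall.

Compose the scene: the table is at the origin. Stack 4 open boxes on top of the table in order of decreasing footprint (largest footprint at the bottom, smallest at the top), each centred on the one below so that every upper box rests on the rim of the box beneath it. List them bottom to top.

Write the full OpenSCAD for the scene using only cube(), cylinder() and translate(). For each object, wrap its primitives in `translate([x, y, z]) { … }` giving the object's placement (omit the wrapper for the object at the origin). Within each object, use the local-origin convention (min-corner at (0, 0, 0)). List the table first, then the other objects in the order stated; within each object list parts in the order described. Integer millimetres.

translate([0, 0, 727]) cube([1529, 956, 26]);
translate([86, 86, 0]) cylinder(h = 727, r = 32);
translate([1443, 86, 0]) cylinder(h = 727, r = 32);
translate([86, 870, 0]) cylinder(h = 727, r = 32);
translate([1443, 870, 0]) cylinder(h = 727, r = 32);
translate([481, 315, 753]) {
  cube([567, 326, 24]);
  translate([0, 0, 24]) cube([567, 24, 194]);
  translate([0, 302, 24]) cube([567, 24, 194]);
  translate([0, 24, 24]) cube([24, 278, 194]);
  translate([543, 24, 24]) cube([24, 278, 194]);
}
translate([492, 337, 971]) {
  cube([545, 282, 11]);
  translate([0, 0, 11]) cube([545, 11, 232]);
  translate([0, 271, 11]) cube([545, 11, 232]);
  translate([0, 11, 11]) cube([11, 260, 232]);
  translate([534, 11, 11]) cube([11, 260, 232]);
}
translate([498, 340, 1214]) {
  cube([533, 276, 10]);
  translate([0, 0, 10]) cube([533, 10, 203]);
  translate([0, 266, 10]) cube([533, 10, 203]);
  translate([0, 10, 10]) cube([10, 256, 203]);
  translate([523, 10, 10]) cube([10, 256, 203]);
}
translate([501, 348, 1427]) {
  cube([527, 260, 13]);
  translate([0, 0, 13]) cube([527, 13, 337]);
  translate([0, 247, 13]) cube([527, 13, 337]);
  translate([0, 13, 13]) cube([13, 234, 337]);
  translate([514, 13, 13]) cube([13, 234, 337]);
}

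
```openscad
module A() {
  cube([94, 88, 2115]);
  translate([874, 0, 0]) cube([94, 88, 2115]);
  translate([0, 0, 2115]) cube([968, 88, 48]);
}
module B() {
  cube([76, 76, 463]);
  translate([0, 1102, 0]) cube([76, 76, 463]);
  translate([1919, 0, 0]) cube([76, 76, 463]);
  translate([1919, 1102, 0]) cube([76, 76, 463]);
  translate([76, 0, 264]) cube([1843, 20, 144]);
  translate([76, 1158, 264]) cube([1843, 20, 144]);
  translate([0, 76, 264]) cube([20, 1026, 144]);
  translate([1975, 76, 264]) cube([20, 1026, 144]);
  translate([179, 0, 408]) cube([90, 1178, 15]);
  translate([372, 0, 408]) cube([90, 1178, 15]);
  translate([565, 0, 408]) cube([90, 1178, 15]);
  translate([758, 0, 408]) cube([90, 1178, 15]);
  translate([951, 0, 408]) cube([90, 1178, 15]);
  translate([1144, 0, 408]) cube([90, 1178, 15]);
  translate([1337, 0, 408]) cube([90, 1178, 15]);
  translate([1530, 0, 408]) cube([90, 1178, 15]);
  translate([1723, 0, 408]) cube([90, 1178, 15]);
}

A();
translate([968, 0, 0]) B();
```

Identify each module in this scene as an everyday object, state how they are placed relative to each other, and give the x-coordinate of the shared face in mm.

A is a door frame. B is a bed frame. The bed frame is against the door frame's +x side, with their −y faces flush. The x-coordinate of the shared face is 968 mm.

The door frame's +x face and the bed frame's −x face are both at x = 968 mm.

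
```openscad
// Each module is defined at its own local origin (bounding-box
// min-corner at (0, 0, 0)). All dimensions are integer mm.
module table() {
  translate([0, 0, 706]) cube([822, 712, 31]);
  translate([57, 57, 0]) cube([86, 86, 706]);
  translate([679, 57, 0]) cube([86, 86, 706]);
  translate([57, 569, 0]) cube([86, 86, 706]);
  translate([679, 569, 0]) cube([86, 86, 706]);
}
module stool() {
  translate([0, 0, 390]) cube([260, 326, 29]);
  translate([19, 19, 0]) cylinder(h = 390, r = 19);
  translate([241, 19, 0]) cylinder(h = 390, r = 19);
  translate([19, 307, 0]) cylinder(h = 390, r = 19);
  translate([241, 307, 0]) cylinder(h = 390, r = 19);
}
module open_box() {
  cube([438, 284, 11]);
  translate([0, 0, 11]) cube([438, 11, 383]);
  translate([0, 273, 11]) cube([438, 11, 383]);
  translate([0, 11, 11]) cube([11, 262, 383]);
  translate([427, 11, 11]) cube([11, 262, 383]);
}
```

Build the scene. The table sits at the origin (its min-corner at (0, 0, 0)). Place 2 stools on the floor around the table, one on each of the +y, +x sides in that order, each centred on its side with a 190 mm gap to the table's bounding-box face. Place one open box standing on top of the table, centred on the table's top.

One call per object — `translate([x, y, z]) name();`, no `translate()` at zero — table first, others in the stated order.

table();
translate([281, 902, 0]) stool();
translate([1012, 193, 0]) stool();
translate([192, 214, 737]) open_box();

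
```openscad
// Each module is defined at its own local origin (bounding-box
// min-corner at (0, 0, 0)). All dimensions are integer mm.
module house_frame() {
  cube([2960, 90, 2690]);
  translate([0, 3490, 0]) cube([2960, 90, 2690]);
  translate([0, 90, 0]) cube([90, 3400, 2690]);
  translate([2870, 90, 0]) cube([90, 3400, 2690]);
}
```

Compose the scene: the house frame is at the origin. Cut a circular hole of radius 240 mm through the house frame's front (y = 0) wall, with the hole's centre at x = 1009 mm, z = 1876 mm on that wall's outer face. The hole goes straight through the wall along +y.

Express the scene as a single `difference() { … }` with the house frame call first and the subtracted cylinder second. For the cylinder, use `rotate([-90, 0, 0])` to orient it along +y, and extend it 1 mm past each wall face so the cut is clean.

difference() {
  house_frame();
  translate([1009, -1, 1876]) rotate([-90, 0, 0]) cylinder(h = 92, r = 240);
}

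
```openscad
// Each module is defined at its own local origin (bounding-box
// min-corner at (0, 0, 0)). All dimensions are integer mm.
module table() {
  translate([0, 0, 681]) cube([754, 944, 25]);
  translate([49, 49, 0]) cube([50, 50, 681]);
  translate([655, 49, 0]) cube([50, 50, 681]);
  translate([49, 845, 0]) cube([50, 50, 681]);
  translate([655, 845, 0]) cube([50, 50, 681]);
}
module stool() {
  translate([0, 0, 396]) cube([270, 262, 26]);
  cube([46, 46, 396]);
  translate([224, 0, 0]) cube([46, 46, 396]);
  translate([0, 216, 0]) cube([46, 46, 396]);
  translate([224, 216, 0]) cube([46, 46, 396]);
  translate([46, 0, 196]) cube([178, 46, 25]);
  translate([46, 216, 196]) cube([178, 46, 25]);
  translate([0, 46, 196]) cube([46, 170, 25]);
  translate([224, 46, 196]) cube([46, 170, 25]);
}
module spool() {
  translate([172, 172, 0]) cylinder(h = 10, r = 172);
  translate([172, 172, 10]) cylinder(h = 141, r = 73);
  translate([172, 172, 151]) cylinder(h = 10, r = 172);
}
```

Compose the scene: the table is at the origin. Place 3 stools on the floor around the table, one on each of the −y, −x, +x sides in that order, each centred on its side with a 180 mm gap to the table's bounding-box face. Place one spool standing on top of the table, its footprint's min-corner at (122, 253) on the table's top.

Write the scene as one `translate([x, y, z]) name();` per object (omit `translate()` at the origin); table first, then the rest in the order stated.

table();
translate([242, -442, 0]) stool();
translate([-450, 341, 0]) stool();
translate([934, 341, 0]) stool();
translate([122, 253, 706]) spool();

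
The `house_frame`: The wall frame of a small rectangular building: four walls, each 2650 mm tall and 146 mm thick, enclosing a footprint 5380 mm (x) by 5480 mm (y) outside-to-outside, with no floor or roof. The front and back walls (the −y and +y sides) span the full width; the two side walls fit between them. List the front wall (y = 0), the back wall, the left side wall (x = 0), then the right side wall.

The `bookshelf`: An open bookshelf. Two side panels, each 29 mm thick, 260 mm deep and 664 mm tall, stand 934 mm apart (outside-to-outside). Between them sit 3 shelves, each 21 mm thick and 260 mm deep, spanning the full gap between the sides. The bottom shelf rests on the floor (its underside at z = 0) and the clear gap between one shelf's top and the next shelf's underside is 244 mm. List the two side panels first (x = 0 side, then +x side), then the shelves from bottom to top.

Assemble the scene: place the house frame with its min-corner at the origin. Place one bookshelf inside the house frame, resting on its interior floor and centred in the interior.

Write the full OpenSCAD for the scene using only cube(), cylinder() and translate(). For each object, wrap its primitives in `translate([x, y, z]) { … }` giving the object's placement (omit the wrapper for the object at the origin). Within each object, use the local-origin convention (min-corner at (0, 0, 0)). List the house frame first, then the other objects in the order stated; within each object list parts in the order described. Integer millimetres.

cube([5380, 146, 2650]);
translate([0, 5334, 0]) cube([5380, 146, 2650]);
translate([0, 146, 0]) cube([146, 5188, 2650]);
translate([5234, 146, 0]) cube([146, 5188, 2650]);
translate([2223, 2610, 0]) {
  cube([29, 260, 664]);
  translate([905, 0, 0]) cube([29, 260, 664]);
  translate([29, 0, 0]) cube([876, 260, 21]);
  translate([29, 0, 265]) cube([876, 260, 21]);
  translate([29, 0, 530]) cube([876, 260, 21]);
}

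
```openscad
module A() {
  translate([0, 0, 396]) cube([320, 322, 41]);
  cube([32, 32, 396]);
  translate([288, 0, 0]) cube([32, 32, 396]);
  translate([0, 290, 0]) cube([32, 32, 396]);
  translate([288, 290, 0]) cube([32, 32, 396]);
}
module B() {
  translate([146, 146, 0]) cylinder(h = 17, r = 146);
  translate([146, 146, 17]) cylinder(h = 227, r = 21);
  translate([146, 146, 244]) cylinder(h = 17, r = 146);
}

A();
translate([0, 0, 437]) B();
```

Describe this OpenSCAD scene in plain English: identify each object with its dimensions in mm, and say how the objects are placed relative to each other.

A is a four-legged stool. The seat is a 320×322×41 mm slab whose top surface is at z = 437 mm; four square legs, each 32×32 mm in cross-section, run from the floor (z = 0) to the underside of the seat, each flush with a corner of the seat.

B is a spool: two coaxial disc flanges of radius 146 mm and thickness 17 mm, joined by a core cylinder of radius 21 mm and height 227 mm. The lower flange rests on z = 0 and the three cylinders share a vertical axis.

The spool is on top of the stool.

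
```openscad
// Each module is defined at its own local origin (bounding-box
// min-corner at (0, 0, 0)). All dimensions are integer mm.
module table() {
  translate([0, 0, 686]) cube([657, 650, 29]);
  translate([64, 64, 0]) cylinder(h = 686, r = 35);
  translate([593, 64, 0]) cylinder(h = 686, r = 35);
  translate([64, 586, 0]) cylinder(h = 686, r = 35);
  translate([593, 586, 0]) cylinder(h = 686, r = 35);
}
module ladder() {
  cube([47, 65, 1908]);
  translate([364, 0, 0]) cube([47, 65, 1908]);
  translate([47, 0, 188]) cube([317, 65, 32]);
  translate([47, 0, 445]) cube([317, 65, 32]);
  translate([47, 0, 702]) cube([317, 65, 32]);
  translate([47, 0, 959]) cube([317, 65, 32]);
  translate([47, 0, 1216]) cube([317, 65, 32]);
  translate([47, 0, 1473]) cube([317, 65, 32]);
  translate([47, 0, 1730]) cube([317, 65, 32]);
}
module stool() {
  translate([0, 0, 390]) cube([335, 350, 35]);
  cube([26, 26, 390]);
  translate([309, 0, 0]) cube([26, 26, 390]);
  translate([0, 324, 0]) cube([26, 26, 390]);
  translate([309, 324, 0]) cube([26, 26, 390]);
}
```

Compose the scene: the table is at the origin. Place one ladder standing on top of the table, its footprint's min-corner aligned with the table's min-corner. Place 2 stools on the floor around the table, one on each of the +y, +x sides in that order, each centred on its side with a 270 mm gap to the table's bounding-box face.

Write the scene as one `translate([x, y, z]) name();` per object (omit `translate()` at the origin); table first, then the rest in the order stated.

table();
translate([0, 0, 715]) ladder();
translate([161, 920, 0]) stool();
translate([927, 150, 0]) stool();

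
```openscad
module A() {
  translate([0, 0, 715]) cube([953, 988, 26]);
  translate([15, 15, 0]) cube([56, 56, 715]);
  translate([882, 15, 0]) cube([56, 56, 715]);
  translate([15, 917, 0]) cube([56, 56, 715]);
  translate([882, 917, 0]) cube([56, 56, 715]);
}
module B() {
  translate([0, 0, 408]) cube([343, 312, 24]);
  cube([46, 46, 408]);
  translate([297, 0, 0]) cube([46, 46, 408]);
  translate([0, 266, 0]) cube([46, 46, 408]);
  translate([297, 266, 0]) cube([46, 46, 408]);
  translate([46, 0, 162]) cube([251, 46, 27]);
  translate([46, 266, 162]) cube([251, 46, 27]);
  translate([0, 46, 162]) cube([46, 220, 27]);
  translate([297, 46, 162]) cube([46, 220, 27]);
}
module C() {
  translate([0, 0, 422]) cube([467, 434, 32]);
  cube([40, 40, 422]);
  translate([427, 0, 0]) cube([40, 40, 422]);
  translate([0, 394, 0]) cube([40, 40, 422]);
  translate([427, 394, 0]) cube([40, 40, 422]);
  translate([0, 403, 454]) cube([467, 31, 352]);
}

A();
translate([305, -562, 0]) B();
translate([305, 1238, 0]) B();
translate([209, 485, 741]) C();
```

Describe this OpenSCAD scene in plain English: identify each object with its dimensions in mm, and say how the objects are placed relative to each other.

A is a table: top 953 mm (x) × 988 mm (y), 26 mm thick, upper face at z = 741 mm, on four 56×56 mm square legs, each inset 15 mm from the nearest pair of top edges, running from z = 0 to the bottom of the top.

B is a four-legged stool. The seat is 343×312 mm, 24 mm thick, top at z = 432 mm. It stands on four square legs, each 46×46 mm in cross-section, from z = 0 to the seat underside, each flush with a corner of the seat. Four stretchers, 46 mm wide and 27 mm tall, connect adjacent legs with their undersides at z = 162 mm, each running between the inner faces of the legs it joins and aligned with the legs' outer faces on the other axis.

C is a chair: 467×434 mm seat, 32 mm thick, top at z = 454 mm, on four 40 mm square corner legs flush with the seat edges. A 31 mm thick backrest slab spans the full seat width, extending 352 mm above the seat top, its back face flush with the seat's +y edge.

Two stools sit around the table at the −y, +y sides. The chair is on top of the table.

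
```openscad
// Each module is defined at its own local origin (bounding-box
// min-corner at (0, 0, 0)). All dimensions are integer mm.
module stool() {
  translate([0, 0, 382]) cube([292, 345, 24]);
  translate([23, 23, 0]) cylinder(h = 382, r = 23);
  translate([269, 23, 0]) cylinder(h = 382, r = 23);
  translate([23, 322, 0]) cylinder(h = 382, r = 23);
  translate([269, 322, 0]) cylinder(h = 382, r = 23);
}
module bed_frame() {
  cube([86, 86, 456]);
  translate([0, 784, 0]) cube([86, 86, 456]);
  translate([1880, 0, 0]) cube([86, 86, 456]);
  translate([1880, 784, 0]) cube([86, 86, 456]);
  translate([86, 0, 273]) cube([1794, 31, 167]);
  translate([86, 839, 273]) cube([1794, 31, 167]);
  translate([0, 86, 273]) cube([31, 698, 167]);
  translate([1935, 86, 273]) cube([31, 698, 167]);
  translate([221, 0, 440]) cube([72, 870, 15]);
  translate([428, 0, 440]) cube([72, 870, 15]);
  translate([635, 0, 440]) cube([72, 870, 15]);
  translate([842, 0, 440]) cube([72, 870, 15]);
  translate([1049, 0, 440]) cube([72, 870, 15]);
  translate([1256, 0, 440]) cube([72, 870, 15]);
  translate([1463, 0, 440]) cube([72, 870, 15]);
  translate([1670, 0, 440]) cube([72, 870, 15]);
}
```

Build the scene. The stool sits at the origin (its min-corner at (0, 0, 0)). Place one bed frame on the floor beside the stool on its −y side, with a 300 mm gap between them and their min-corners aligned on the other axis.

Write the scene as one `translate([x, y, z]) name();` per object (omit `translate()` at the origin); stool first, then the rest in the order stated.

stool();
translate([0, -1170, 0]) bed_frame();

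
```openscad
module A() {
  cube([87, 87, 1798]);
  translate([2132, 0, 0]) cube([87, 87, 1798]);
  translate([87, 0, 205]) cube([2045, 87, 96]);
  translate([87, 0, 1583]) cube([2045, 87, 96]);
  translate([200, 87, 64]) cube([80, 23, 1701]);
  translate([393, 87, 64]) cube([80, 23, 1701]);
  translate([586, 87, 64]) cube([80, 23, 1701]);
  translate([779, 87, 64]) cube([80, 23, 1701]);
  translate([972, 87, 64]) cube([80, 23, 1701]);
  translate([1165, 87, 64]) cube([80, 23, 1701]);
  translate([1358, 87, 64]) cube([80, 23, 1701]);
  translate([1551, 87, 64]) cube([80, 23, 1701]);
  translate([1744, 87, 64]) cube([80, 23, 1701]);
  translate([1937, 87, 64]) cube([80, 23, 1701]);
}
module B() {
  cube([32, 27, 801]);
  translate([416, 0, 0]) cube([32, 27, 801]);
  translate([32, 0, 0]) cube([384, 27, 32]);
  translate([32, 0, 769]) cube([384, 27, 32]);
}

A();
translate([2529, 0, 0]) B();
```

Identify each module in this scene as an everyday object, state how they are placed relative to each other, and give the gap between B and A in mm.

The picture frame's nearest face is 310 mm from the fence section's +x face.

A is a fence section. B is a picture frame. The picture frame is on the floor beside the fence section on its +x side. The gap between the picture frame and the fence section is 310 mm.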